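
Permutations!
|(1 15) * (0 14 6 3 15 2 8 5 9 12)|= |(0 14 6 3 15 1 2 8 5 9 12)|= 11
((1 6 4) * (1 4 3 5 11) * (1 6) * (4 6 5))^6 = ((3 4 6)(5 11))^6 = (11)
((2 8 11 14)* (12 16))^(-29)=((2 8 11 14)(12 16))^(-29)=(2 14 11 8)(12 16)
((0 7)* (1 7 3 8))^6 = (0 3 8 1 7) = ((0 3 8 1 7))^6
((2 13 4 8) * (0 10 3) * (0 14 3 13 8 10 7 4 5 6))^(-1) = (0 6 5 13 10 4 7)(2 8)(3 14)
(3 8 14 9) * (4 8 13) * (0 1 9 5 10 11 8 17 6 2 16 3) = [1, 9, 16, 13, 17, 10, 2, 7, 14, 0, 11, 8, 12, 4, 5, 15, 3, 6] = (0 1 9)(2 16 3 13 4 17 6)(5 10 11 8 14)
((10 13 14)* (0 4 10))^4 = (0 14 13 10 4)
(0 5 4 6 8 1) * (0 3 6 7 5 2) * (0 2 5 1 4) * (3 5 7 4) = (0 7 1 5)(3 6 8) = [7, 5, 2, 6, 4, 0, 8, 1, 3]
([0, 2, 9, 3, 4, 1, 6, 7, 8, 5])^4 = [0, 1, 2, 3, 4, 5, 6, 7, 8, 9]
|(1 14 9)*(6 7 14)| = 5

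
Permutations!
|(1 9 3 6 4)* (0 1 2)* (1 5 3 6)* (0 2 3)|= 10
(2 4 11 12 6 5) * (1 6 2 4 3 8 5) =(1 6)(2 3 8 5 4 11 12) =[0, 6, 3, 8, 11, 4, 1, 7, 5, 9, 10, 12, 2]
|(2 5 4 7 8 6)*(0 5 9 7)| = 15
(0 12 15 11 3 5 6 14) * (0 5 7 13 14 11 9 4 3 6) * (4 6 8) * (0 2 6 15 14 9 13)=(0 12 14 5 2 6 11 8 4 3 7)(9 15 13)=[12, 1, 6, 7, 3, 2, 11, 0, 4, 15, 10, 8, 14, 9, 5, 13]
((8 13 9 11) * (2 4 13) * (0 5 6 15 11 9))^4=(0 11 13 15 4 6 2 5 8)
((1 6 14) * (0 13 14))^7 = ((0 13 14 1 6))^7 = (0 14 6 13 1)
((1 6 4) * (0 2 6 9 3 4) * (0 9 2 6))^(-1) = ((0 6 9 3 4 1 2))^(-1) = (0 2 1 4 3 9 6)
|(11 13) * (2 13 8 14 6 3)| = 7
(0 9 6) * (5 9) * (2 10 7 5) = (0 2 10 7 5 9 6) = [2, 1, 10, 3, 4, 9, 0, 5, 8, 6, 7]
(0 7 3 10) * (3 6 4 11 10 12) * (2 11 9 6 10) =(0 7 10)(2 11)(3 12)(4 9 6) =[7, 1, 11, 12, 9, 5, 4, 10, 8, 6, 0, 2, 3]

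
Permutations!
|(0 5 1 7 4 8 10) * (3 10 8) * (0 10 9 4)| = |(10)(0 5 1 7)(3 9 4)| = 12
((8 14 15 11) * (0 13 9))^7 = (0 13 9)(8 11 15 14)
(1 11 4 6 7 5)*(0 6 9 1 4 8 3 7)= (0 6)(1 11 8 3 7 5 4 9)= [6, 11, 2, 7, 9, 4, 0, 5, 3, 1, 10, 8]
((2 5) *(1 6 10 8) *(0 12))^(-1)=(0 12)(1 8 10 6)(2 5)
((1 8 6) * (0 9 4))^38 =(0 4 9)(1 6 8)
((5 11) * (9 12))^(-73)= (5 11)(9 12)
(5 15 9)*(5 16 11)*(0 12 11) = (0 12 11 5 15 9 16) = [12, 1, 2, 3, 4, 15, 6, 7, 8, 16, 10, 5, 11, 13, 14, 9, 0]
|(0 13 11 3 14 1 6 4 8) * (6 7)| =|(0 13 11 3 14 1 7 6 4 8)| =10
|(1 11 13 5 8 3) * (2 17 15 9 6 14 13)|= |(1 11 2 17 15 9 6 14 13 5 8 3)|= 12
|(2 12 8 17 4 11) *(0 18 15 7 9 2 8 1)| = 8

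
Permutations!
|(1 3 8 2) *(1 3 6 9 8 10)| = 7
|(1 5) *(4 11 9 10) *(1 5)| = 4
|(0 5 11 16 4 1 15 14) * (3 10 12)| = |(0 5 11 16 4 1 15 14)(3 10 12)| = 24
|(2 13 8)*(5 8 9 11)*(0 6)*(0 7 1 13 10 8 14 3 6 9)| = |(0 9 11 5 14 3 6 7 1 13)(2 10 8)| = 30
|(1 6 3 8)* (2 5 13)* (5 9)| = 4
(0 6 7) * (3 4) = (0 6 7)(3 4) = [6, 1, 2, 4, 3, 5, 7, 0]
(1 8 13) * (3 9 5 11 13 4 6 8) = [0, 3, 2, 9, 6, 11, 8, 7, 4, 5, 10, 13, 12, 1] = (1 3 9 5 11 13)(4 6 8)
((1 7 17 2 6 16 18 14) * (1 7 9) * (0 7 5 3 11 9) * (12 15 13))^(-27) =(0 1 9 11 3 5 14 18 16 6 2 17 7)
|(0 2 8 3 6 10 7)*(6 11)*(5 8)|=|(0 2 5 8 3 11 6 10 7)|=9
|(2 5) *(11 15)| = 2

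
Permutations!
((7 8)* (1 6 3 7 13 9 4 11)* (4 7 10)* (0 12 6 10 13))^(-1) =((0 12 6 3 13 9 7 8)(1 10 4 11))^(-1) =(0 8 7 9 13 3 6 12)(1 11 4 10)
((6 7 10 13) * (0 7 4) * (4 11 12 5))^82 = ((0 7 10 13 6 11 12 5 4))^82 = (0 7 10 13 6 11 12 5 4)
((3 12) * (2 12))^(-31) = ((2 12 3))^(-31) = (2 3 12)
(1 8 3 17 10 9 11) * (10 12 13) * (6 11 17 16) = (1 8 3 16 6 11)(9 17 12 13 10) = [0, 8, 2, 16, 4, 5, 11, 7, 3, 17, 9, 1, 13, 10, 14, 15, 6, 12]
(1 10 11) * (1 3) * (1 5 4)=[0, 10, 2, 5, 1, 4, 6, 7, 8, 9, 11, 3]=(1 10 11 3 5 4)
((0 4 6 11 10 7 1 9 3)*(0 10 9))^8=(0 1 7 10 3 9 11 6 4)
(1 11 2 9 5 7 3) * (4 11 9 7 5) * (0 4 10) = (0 4 11 2 7 3 1 9 10) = [4, 9, 7, 1, 11, 5, 6, 3, 8, 10, 0, 2]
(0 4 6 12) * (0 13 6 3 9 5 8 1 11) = (0 4 3 9 5 8 1 11)(6 12 13) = [4, 11, 2, 9, 3, 8, 12, 7, 1, 5, 10, 0, 13, 6]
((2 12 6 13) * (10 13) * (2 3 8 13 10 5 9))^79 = (2 9 5 6 12)(3 8 13)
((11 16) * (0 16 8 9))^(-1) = ((0 16 11 8 9))^(-1) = (0 9 8 11 16)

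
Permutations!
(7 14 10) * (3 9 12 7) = (3 9 12 7 14 10) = [0, 1, 2, 9, 4, 5, 6, 14, 8, 12, 3, 11, 7, 13, 10]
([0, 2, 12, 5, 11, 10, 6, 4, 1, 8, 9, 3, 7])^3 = [0, 7, 4, 9, 5, 8, 6, 3, 12, 2, 1, 10, 11]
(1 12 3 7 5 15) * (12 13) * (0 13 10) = (0 13 12 3 7 5 15 1 10) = [13, 10, 2, 7, 4, 15, 6, 5, 8, 9, 0, 11, 3, 12, 14, 1]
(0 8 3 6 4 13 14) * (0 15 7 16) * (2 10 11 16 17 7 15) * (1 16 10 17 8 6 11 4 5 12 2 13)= (0 6 5 12 2 17 7 8 3 11 10 4 1 16)(13 14)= [6, 16, 17, 11, 1, 12, 5, 8, 3, 9, 4, 10, 2, 14, 13, 15, 0, 7]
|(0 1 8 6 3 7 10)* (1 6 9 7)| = |(0 6 3 1 8 9 7 10)| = 8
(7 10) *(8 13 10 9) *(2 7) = (2 7 9 8 13 10) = [0, 1, 7, 3, 4, 5, 6, 9, 13, 8, 2, 11, 12, 10]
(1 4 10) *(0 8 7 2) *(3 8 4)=[4, 3, 0, 8, 10, 5, 6, 2, 7, 9, 1]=(0 4 10 1 3 8 7 2)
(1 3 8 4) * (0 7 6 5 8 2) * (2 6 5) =(0 7 5 8 4 1 3 6 2) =[7, 3, 0, 6, 1, 8, 2, 5, 4]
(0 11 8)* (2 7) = (0 11 8)(2 7) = [11, 1, 7, 3, 4, 5, 6, 2, 0, 9, 10, 8]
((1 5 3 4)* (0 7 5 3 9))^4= ((0 7 5 9)(1 3 4))^4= (9)(1 3 4)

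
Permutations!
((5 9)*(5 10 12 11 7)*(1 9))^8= ((1 9 10 12 11 7 5))^8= (1 9 10 12 11 7 5)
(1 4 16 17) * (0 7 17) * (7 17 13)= (0 17 1 4 16)(7 13)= [17, 4, 2, 3, 16, 5, 6, 13, 8, 9, 10, 11, 12, 7, 14, 15, 0, 1]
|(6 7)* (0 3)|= 2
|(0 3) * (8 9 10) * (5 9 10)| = |(0 3)(5 9)(8 10)| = 2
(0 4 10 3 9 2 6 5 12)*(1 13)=[4, 13, 6, 9, 10, 12, 5, 7, 8, 2, 3, 11, 0, 1]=(0 4 10 3 9 2 6 5 12)(1 13)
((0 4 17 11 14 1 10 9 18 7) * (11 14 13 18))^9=(0 18 11 10 14 4 7 13 9 1 17)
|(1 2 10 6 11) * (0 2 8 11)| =12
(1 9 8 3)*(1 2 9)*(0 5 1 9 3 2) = (0 5 1 9 8 2 3) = [5, 9, 3, 0, 4, 1, 6, 7, 2, 8]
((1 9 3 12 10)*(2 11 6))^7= (1 3 10 9 12)(2 11 6)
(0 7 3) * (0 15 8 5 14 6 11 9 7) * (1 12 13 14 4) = (1 12 13 14 6 11 9 7 3 15 8 5 4) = [0, 12, 2, 15, 1, 4, 11, 3, 5, 7, 10, 9, 13, 14, 6, 8]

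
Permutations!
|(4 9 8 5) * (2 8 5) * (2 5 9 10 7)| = |(2 8 5 4 10 7)| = 6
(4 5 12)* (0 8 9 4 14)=(0 8 9 4 5 12 14)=[8, 1, 2, 3, 5, 12, 6, 7, 9, 4, 10, 11, 14, 13, 0]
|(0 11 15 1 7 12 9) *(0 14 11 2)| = 14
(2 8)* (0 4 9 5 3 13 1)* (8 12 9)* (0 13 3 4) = [0, 13, 12, 3, 8, 4, 6, 7, 2, 5, 10, 11, 9, 1] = (1 13)(2 12 9 5 4 8)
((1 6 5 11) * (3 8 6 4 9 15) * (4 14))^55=(1 3)(4 6)(5 9)(8 14)(11 15)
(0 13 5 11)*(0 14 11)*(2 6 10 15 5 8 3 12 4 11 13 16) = (0 16 2 6 10 15 5)(3 12 4 11 14 13 8) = [16, 1, 6, 12, 11, 0, 10, 7, 3, 9, 15, 14, 4, 8, 13, 5, 2]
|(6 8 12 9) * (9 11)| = 5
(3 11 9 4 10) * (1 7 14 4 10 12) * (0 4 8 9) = (0 4 12 1 7 14 8 9 10 3 11) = [4, 7, 2, 11, 12, 5, 6, 14, 9, 10, 3, 0, 1, 13, 8]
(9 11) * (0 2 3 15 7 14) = (0 2 3 15 7 14)(9 11) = [2, 1, 3, 15, 4, 5, 6, 14, 8, 11, 10, 9, 12, 13, 0, 7]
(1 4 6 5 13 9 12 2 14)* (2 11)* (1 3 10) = (1 4 6 5 13 9 12 11 2 14 3 10) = [0, 4, 14, 10, 6, 13, 5, 7, 8, 12, 1, 2, 11, 9, 3]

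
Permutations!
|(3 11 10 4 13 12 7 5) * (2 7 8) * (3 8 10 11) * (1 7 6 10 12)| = 9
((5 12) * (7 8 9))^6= ((5 12)(7 8 9))^6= (12)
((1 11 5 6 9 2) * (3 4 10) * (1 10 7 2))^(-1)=((1 11 5 6 9)(2 10 3 4 7))^(-1)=(1 9 6 5 11)(2 7 4 3 10)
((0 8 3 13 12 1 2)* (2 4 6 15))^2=((0 8 3 13 12 1 4 6 15 2))^2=(0 3 12 4 15)(1 6 2 8 13)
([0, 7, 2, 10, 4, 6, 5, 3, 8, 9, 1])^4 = [0, 1, 2, 3, 4, 5, 6, 7, 8, 9, 10]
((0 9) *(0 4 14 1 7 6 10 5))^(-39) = ((0 9 4 14 1 7 6 10 5))^(-39) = (0 6 14)(1 9 10)(4 5 7)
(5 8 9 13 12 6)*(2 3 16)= [0, 1, 3, 16, 4, 8, 5, 7, 9, 13, 10, 11, 6, 12, 14, 15, 2]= (2 3 16)(5 8 9 13 12 6)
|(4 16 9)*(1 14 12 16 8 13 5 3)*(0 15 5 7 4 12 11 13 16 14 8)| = 14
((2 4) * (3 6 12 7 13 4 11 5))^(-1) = (2 4 13 7 12 6 3 5 11)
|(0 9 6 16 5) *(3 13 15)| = 15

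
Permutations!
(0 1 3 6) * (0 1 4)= (0 4)(1 3 6)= [4, 3, 2, 6, 0, 5, 1]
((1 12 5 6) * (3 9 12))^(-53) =((1 3 9 12 5 6))^(-53) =(1 3 9 12 5 6)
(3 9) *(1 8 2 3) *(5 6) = [0, 8, 3, 9, 4, 6, 5, 7, 2, 1] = (1 8 2 3 9)(5 6)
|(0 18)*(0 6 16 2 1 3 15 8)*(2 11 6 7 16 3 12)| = |(0 18 7 16 11 6 3 15 8)(1 12 2)| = 9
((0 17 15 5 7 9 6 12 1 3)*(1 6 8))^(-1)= (0 3 1 8 9 7 5 15 17)(6 12)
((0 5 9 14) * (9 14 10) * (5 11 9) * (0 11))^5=((5 14 11 9 10))^5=(14)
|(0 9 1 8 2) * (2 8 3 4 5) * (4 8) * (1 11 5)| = 20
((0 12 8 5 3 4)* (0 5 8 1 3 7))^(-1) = ((0 12 1 3 4 5 7))^(-1) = (0 7 5 4 3 1 12)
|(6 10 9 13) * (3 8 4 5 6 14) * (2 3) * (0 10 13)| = |(0 10 9)(2 3 8 4 5 6 13 14)| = 24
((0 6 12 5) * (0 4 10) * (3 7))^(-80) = (0 4 12)(5 6 10)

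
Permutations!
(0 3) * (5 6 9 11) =[3, 1, 2, 0, 4, 6, 9, 7, 8, 11, 10, 5] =(0 3)(5 6 9 11)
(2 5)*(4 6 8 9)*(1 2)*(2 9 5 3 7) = (1 9 4 6 8 5)(2 3 7) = [0, 9, 3, 7, 6, 1, 8, 2, 5, 4]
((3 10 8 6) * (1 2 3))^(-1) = ((1 2 3 10 8 6))^(-1) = (1 6 8 10 3 2)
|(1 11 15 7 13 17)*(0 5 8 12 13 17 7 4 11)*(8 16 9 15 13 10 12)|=22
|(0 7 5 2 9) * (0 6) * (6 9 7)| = |(9)(0 6)(2 7 5)| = 6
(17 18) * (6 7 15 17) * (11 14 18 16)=(6 7 15 17 16 11 14 18)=[0, 1, 2, 3, 4, 5, 7, 15, 8, 9, 10, 14, 12, 13, 18, 17, 11, 16, 6]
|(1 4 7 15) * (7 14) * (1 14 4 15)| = |(1 15 14 7)| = 4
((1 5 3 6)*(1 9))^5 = (9)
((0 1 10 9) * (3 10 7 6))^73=(0 6 9 7 10 1 3)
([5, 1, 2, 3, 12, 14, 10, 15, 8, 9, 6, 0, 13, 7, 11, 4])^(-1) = (0 11 14 5)(4 15 7 13 12)(6 10)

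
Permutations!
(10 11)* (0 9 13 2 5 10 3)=[9, 1, 5, 0, 4, 10, 6, 7, 8, 13, 11, 3, 12, 2]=(0 9 13 2 5 10 11 3)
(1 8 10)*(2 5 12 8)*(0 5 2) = (0 5 12 8 10 1) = [5, 0, 2, 3, 4, 12, 6, 7, 10, 9, 1, 11, 8]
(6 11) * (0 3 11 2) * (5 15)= [3, 1, 0, 11, 4, 15, 2, 7, 8, 9, 10, 6, 12, 13, 14, 5]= (0 3 11 6 2)(5 15)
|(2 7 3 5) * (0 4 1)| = |(0 4 1)(2 7 3 5)| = 12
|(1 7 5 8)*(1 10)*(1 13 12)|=7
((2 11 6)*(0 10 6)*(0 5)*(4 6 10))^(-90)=(11)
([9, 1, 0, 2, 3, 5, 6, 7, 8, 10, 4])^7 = [9, 1, 0, 2, 3, 5, 6, 7, 8, 10, 4]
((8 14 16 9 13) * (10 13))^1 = (8 14 16 9 10 13)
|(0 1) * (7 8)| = 2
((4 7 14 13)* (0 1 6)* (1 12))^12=((0 12 1 6)(4 7 14 13))^12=(14)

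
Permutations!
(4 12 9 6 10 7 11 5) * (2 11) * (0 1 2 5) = (0 1 2 11)(4 12 9 6 10 7 5) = [1, 2, 11, 3, 12, 4, 10, 5, 8, 6, 7, 0, 9]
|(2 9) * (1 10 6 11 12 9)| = |(1 10 6 11 12 9 2)| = 7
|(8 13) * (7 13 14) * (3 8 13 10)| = 5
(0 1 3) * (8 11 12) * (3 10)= (0 1 10 3)(8 11 12)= [1, 10, 2, 0, 4, 5, 6, 7, 11, 9, 3, 12, 8]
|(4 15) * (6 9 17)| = 6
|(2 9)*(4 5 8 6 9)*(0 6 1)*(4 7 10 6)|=5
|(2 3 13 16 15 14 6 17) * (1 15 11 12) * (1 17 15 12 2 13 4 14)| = 12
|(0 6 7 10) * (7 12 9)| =6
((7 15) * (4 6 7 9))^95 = (15)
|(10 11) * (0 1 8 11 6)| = 6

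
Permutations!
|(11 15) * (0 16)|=2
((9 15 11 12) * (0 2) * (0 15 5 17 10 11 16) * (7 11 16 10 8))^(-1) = (0 16 10 15 2)(5 9 12 11 7 8 17)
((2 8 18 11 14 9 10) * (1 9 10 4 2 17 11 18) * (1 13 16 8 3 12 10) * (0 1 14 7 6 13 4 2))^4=(18)(0 3 11 16 1 12 7 8 9 10 6 4 2 17 13)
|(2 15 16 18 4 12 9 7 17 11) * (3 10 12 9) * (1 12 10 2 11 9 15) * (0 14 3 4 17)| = 13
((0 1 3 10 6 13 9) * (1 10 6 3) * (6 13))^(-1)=((0 10 3 13 9))^(-1)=(0 9 13 3 10)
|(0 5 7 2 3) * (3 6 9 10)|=8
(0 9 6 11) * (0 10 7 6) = (0 9)(6 11 10 7) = [9, 1, 2, 3, 4, 5, 11, 6, 8, 0, 7, 10]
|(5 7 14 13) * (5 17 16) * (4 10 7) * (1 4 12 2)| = 11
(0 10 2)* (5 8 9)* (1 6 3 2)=(0 10 1 6 3 2)(5 8 9)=[10, 6, 0, 2, 4, 8, 3, 7, 9, 5, 1]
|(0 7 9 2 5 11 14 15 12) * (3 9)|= 10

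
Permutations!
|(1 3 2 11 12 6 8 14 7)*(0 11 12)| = 8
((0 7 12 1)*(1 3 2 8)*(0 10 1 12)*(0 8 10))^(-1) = (0 1 10 2 3 12 8 7)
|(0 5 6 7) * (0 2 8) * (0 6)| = 4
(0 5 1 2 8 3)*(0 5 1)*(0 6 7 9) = (0 1 2 8 3 5 6 7 9) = [1, 2, 8, 5, 4, 6, 7, 9, 3, 0]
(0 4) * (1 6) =(0 4)(1 6) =[4, 6, 2, 3, 0, 5, 1]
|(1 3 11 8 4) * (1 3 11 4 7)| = 4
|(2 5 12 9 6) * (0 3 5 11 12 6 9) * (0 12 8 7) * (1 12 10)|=|(0 3 5 6 2 11 8 7)(1 12 10)|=24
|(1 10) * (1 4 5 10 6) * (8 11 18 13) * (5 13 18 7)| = 14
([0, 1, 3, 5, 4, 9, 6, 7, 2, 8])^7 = (2 5 8 3 9)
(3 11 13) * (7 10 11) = (3 7 10 11 13) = [0, 1, 2, 7, 4, 5, 6, 10, 8, 9, 11, 13, 12, 3]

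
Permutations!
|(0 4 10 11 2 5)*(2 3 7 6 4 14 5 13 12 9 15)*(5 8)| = 60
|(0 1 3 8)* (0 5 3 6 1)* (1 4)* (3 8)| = |(1 6 4)(5 8)| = 6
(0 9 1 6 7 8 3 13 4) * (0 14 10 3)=(0 9 1 6 7 8)(3 13 4 14 10)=[9, 6, 2, 13, 14, 5, 7, 8, 0, 1, 3, 11, 12, 4, 10]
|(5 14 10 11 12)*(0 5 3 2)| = |(0 5 14 10 11 12 3 2)| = 8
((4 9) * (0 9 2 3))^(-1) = ((0 9 4 2 3))^(-1) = (0 3 2 4 9)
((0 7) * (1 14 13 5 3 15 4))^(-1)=((0 7)(1 14 13 5 3 15 4))^(-1)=(0 7)(1 4 15 3 5 13 14)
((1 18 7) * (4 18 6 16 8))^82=((1 6 16 8 4 18 7))^82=(1 18 8 6 7 4 16)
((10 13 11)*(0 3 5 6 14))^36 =(0 3 5 6 14)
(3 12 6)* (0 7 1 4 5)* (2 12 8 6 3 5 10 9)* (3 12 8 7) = (12)(0 3 7 1 4 10 9 2 8 6 5) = [3, 4, 8, 7, 10, 0, 5, 1, 6, 2, 9, 11, 12]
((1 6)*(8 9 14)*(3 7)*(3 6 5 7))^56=((1 5 7 6)(8 9 14))^56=(8 14 9)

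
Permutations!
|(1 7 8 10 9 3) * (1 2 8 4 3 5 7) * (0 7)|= 9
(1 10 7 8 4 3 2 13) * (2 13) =(1 10 7 8 4 3 13) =[0, 10, 2, 13, 3, 5, 6, 8, 4, 9, 7, 11, 12, 1]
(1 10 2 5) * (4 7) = (1 10 2 5)(4 7) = [0, 10, 5, 3, 7, 1, 6, 4, 8, 9, 2]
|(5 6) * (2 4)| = |(2 4)(5 6)| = 2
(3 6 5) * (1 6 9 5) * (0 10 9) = (0 10 9 5 3)(1 6) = [10, 6, 2, 0, 4, 3, 1, 7, 8, 5, 9]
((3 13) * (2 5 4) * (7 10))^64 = (13)(2 5 4)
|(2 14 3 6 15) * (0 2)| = |(0 2 14 3 6 15)| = 6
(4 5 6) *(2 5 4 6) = (6)(2 5) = [0, 1, 5, 3, 4, 2, 6]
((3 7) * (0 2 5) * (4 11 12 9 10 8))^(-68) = (0 2 5)(4 10 12)(8 9 11) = ((0 2 5)(3 7)(4 11 12 9 10 8))^(-68)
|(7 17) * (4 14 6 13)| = |(4 14 6 13)(7 17)| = 4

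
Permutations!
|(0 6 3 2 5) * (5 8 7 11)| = |(0 6 3 2 8 7 11 5)| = 8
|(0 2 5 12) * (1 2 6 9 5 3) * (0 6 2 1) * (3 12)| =7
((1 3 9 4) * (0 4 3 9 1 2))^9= ((0 4 2)(1 9 3))^9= (9)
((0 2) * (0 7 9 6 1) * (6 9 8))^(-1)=((9)(0 2 7 8 6 1))^(-1)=(9)(0 1 6 8 7 2)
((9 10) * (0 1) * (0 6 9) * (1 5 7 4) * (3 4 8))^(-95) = ((0 5 7 8 3 4 1 6 9 10))^(-95) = (0 4)(1 5)(3 10)(6 7)(8 9)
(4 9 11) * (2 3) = (2 3)(4 9 11) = [0, 1, 3, 2, 9, 5, 6, 7, 8, 11, 10, 4]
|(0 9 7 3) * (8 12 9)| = |(0 8 12 9 7 3)| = 6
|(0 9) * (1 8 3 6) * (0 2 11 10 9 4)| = |(0 4)(1 8 3 6)(2 11 10 9)| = 4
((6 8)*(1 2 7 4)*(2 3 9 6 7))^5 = (1 7 6 3 4 8 9)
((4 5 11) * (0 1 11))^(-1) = (0 5 4 11 1) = ((0 1 11 4 5))^(-1)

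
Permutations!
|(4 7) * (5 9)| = 2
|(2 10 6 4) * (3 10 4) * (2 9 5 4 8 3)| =|(2 8 3 10 6)(4 9 5)| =15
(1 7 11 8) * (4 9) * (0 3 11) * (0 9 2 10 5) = (0 3 11 8 1 7 9 4 2 10 5) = [3, 7, 10, 11, 2, 0, 6, 9, 1, 4, 5, 8]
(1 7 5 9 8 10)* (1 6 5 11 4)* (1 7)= (4 7 11)(5 9 8 10 6)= [0, 1, 2, 3, 7, 9, 5, 11, 10, 8, 6, 4]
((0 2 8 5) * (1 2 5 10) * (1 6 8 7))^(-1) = (0 5)(1 7 2)(6 10 8)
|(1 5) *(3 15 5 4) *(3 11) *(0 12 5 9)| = |(0 12 5 1 4 11 3 15 9)| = 9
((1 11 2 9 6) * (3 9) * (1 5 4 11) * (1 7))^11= (1 7)(2 5 3 4 9 11 6)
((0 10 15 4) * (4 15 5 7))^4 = ((15)(0 10 5 7 4))^4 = (15)(0 4 7 5 10)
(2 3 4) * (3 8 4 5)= [0, 1, 8, 5, 2, 3, 6, 7, 4]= (2 8 4)(3 5)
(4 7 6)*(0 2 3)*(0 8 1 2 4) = (0 4 7 6)(1 2 3 8) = [4, 2, 3, 8, 7, 5, 0, 6, 1]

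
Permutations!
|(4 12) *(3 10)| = |(3 10)(4 12)| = 2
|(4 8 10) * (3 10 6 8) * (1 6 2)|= 12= |(1 6 8 2)(3 10 4)|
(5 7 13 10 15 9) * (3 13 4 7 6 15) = (3 13 10)(4 7)(5 6 15 9) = [0, 1, 2, 13, 7, 6, 15, 4, 8, 5, 3, 11, 12, 10, 14, 9]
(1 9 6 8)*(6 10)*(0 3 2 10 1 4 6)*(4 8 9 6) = (0 3 2 10)(1 6 9) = [3, 6, 10, 2, 4, 5, 9, 7, 8, 1, 0]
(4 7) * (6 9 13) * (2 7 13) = (2 7 4 13 6 9) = [0, 1, 7, 3, 13, 5, 9, 4, 8, 2, 10, 11, 12, 6]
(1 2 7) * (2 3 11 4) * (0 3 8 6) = (0 3 11 4 2 7 1 8 6) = [3, 8, 7, 11, 2, 5, 0, 1, 6, 9, 10, 4]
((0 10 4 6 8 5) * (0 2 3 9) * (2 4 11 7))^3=(0 7 9 11 3 10 2)(4 5 8 6)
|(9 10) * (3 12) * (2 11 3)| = |(2 11 3 12)(9 10)| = 4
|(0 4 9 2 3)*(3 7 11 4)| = |(0 3)(2 7 11 4 9)| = 10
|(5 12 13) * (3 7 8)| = 3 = |(3 7 8)(5 12 13)|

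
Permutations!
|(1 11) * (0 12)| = |(0 12)(1 11)| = 2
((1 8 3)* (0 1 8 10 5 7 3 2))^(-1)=(0 2 8 3 7 5 10 1)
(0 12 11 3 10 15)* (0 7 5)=(0 12 11 3 10 15 7 5)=[12, 1, 2, 10, 4, 0, 6, 5, 8, 9, 15, 3, 11, 13, 14, 7]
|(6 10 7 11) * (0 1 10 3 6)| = 10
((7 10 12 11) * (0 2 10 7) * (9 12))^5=(0 11 12 9 10 2)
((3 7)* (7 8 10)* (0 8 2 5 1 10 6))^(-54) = (10)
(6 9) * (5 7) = (5 7)(6 9) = [0, 1, 2, 3, 4, 7, 9, 5, 8, 6]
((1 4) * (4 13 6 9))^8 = ((1 13 6 9 4))^8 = (1 9 13 4 6)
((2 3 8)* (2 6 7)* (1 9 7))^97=(1 6 8 3 2 7 9)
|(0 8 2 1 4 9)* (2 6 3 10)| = 9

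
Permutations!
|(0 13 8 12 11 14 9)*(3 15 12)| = |(0 13 8 3 15 12 11 14 9)| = 9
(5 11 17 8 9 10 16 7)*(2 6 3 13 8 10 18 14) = [0, 1, 6, 13, 4, 11, 3, 5, 9, 18, 16, 17, 12, 8, 2, 15, 7, 10, 14] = (2 6 3 13 8 9 18 14)(5 11 17 10 16 7)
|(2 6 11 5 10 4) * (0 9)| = |(0 9)(2 6 11 5 10 4)| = 6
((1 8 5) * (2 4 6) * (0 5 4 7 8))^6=((0 5 1)(2 7 8 4 6))^6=(2 7 8 4 6)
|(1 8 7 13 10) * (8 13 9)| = 3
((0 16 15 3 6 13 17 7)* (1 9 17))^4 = (0 6 17 15 1)(3 9 16 13 7)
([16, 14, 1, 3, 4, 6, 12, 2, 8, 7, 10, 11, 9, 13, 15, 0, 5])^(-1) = (0 15 14 1 2 7 9 12 6 5 16)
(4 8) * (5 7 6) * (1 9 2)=(1 9 2)(4 8)(5 7 6)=[0, 9, 1, 3, 8, 7, 5, 6, 4, 2]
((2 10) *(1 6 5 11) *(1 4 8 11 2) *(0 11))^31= ((0 11 4 8)(1 6 5 2 10))^31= (0 8 4 11)(1 6 5 2 10)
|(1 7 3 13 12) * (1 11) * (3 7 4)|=|(1 4 3 13 12 11)|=6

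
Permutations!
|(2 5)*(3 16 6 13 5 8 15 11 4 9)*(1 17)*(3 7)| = |(1 17)(2 8 15 11 4 9 7 3 16 6 13 5)| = 12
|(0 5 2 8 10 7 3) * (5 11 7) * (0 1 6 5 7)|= |(0 11)(1 6 5 2 8 10 7 3)|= 8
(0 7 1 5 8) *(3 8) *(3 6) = [7, 5, 2, 8, 4, 6, 3, 1, 0] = (0 7 1 5 6 3 8)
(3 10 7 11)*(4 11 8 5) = (3 10 7 8 5 4 11) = [0, 1, 2, 10, 11, 4, 6, 8, 5, 9, 7, 3]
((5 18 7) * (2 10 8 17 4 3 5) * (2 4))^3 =((2 10 8 17)(3 5 18 7 4))^3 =(2 17 8 10)(3 7 5 4 18)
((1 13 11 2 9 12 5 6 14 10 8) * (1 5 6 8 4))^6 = ((1 13 11 2 9 12 6 14 10 4)(5 8))^6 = (1 6 11 10 9)(2 4 12 13 14)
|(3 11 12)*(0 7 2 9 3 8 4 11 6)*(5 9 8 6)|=24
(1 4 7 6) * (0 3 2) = (0 3 2)(1 4 7 6) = [3, 4, 0, 2, 7, 5, 1, 6]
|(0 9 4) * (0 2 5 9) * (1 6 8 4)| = 7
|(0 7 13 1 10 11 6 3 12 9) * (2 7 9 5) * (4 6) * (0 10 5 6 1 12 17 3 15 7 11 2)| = |(0 9 10 2 11 4 1 5)(3 17)(6 15 7 13 12)| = 40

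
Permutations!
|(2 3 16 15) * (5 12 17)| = 12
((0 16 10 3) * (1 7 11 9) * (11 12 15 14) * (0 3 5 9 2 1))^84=((0 16 10 5 9)(1 7 12 15 14 11 2))^84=(0 9 5 10 16)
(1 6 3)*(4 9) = [0, 6, 2, 1, 9, 5, 3, 7, 8, 4] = (1 6 3)(4 9)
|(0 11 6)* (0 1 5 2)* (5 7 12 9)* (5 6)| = 20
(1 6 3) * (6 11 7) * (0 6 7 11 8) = [6, 8, 2, 1, 4, 5, 3, 7, 0, 9, 10, 11] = (11)(0 6 3 1 8)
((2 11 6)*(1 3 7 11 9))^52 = ((1 3 7 11 6 2 9))^52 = (1 11 9 7 2 3 6)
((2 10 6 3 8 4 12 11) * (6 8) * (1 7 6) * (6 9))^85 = (2 10 8 4 12 11)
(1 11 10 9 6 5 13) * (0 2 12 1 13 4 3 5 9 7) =[2, 11, 12, 5, 3, 4, 9, 0, 8, 6, 7, 10, 1, 13] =(13)(0 2 12 1 11 10 7)(3 5 4)(6 9)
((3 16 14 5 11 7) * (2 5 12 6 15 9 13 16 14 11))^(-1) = ((2 5)(3 14 12 6 15 9 13 16 11 7))^(-1) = (2 5)(3 7 11 16 13 9 15 6 12 14)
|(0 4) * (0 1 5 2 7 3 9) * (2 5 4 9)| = 6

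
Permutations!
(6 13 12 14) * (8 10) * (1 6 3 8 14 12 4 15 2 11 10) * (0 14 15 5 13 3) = (0 14)(1 6 3 8)(2 11 10 15)(4 5 13) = [14, 6, 11, 8, 5, 13, 3, 7, 1, 9, 15, 10, 12, 4, 0, 2]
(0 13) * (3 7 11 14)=(0 13)(3 7 11 14)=[13, 1, 2, 7, 4, 5, 6, 11, 8, 9, 10, 14, 12, 0, 3]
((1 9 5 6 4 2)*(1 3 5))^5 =((1 9)(2 3 5 6 4))^5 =(1 9)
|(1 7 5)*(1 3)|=4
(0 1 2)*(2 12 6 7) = (0 1 12 6 7 2) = [1, 12, 0, 3, 4, 5, 7, 2, 8, 9, 10, 11, 6]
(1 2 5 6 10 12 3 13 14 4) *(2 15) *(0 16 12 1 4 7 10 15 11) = [16, 11, 5, 13, 4, 6, 15, 10, 8, 9, 1, 0, 3, 14, 7, 2, 12] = (0 16 12 3 13 14 7 10 1 11)(2 5 6 15)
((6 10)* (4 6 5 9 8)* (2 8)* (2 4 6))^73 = (2 10 4 6 9 8 5)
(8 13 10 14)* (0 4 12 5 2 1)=(0 4 12 5 2 1)(8 13 10 14)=[4, 0, 1, 3, 12, 2, 6, 7, 13, 9, 14, 11, 5, 10, 8]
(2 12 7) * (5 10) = (2 12 7)(5 10) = [0, 1, 12, 3, 4, 10, 6, 2, 8, 9, 5, 11, 7]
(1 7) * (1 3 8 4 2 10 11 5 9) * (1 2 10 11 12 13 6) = [0, 7, 11, 8, 10, 9, 1, 3, 4, 2, 12, 5, 13, 6] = (1 7 3 8 4 10 12 13 6)(2 11 5 9)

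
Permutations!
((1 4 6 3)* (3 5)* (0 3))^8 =(0 1 6)(3 4 5)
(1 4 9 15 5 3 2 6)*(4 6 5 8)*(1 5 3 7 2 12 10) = (1 6 5 7 2 3 12 10)(4 9 15 8) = [0, 6, 3, 12, 9, 7, 5, 2, 4, 15, 1, 11, 10, 13, 14, 8]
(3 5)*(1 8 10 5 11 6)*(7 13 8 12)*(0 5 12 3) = (0 5)(1 3 11 6)(7 13 8 10 12) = [5, 3, 2, 11, 4, 0, 1, 13, 10, 9, 12, 6, 7, 8]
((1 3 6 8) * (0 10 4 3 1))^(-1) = ((0 10 4 3 6 8))^(-1) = (0 8 6 3 4 10)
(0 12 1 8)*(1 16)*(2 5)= (0 12 16 1 8)(2 5)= [12, 8, 5, 3, 4, 2, 6, 7, 0, 9, 10, 11, 16, 13, 14, 15, 1]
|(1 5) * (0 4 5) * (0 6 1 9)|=|(0 4 5 9)(1 6)|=4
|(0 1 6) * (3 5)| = |(0 1 6)(3 5)| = 6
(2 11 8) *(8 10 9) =(2 11 10 9 8) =[0, 1, 11, 3, 4, 5, 6, 7, 2, 8, 9, 10]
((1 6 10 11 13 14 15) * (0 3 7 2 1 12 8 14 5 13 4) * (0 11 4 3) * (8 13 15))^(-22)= ((1 6 10 4 11 3 7 2)(5 15 12 13)(8 14))^(-22)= (1 10 11 7)(2 6 4 3)(5 12)(13 15)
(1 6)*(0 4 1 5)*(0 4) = (1 6 5 4) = [0, 6, 2, 3, 1, 4, 5]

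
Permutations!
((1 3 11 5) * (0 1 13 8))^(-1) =(0 8 13 5 11 3 1)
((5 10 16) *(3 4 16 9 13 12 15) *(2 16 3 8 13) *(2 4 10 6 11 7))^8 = (2 5 11)(6 7 16)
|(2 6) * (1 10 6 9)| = |(1 10 6 2 9)| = 5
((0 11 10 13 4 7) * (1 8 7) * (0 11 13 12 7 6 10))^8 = ((0 13 4 1 8 6 10 12 7 11))^8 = (0 7 10 8 4)(1 13 11 12 6)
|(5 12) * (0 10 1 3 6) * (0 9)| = 6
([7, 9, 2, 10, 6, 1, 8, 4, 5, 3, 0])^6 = [1, 4, 2, 8, 3, 7, 10, 9, 0, 6, 5]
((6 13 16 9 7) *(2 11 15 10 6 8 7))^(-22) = ((2 11 15 10 6 13 16 9)(7 8))^(-22) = (2 15 6 16)(9 11 10 13)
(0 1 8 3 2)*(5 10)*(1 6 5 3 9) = (0 6 5 10 3 2)(1 8 9) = [6, 8, 0, 2, 4, 10, 5, 7, 9, 1, 3]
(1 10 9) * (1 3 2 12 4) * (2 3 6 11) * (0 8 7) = (0 8 7)(1 10 9 6 11 2 12 4) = [8, 10, 12, 3, 1, 5, 11, 0, 7, 6, 9, 2, 4]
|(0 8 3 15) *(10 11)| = 4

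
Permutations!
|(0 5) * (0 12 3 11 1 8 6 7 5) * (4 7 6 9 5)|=14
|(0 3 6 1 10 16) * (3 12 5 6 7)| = |(0 12 5 6 1 10 16)(3 7)| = 14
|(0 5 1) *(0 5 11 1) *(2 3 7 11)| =7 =|(0 2 3 7 11 1 5)|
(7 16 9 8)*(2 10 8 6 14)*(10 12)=(2 12 10 8 7 16 9 6 14)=[0, 1, 12, 3, 4, 5, 14, 16, 7, 6, 8, 11, 10, 13, 2, 15, 9]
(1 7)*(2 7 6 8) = [0, 6, 7, 3, 4, 5, 8, 1, 2] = (1 6 8 2 7)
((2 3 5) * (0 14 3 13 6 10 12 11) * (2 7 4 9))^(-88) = (0 5 9 6 11 3 4 13 12 14 7 2 10) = ((0 14 3 5 7 4 9 2 13 6 10 12 11))^(-88)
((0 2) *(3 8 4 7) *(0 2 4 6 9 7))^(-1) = ((0 4)(3 8 6 9 7))^(-1) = (0 4)(3 7 9 6 8)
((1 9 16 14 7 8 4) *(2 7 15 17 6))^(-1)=(1 4 8 7 2 6 17 15 14 16 9)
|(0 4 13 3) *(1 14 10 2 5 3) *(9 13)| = |(0 4 9 13 1 14 10 2 5 3)| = 10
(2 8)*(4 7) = [0, 1, 8, 3, 7, 5, 6, 4, 2] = (2 8)(4 7)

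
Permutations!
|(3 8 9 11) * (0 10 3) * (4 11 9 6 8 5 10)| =6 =|(0 4 11)(3 5 10)(6 8)|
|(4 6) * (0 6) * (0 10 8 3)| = 6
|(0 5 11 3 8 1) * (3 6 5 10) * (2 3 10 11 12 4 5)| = 21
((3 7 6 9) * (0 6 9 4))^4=(0 6 4)(3 7 9)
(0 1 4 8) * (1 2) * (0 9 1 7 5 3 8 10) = [2, 4, 7, 8, 10, 3, 6, 5, 9, 1, 0] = (0 2 7 5 3 8 9 1 4 10)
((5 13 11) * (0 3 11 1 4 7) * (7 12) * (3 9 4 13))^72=((0 9 4 12 7)(1 13)(3 11 5))^72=(13)(0 4 7 9 12)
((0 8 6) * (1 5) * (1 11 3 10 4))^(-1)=(0 6 8)(1 4 10 3 11 5)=((0 8 6)(1 5 11 3 10 4))^(-1)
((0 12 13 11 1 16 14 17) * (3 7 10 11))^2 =((0 12 13 3 7 10 11 1 16 14 17))^2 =(0 13 7 11 16 17 12 3 10 1 14)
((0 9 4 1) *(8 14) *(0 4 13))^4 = ((0 9 13)(1 4)(8 14))^4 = (14)(0 9 13)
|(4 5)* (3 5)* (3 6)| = |(3 5 4 6)| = 4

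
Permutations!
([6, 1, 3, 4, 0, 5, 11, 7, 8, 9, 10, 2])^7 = [6, 1, 3, 4, 0, 5, 11, 7, 8, 9, 10, 2]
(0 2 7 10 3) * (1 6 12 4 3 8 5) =[2, 6, 7, 0, 3, 1, 12, 10, 5, 9, 8, 11, 4] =(0 2 7 10 8 5 1 6 12 4 3)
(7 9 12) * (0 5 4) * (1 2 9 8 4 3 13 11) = [5, 2, 9, 13, 0, 3, 6, 8, 4, 12, 10, 1, 7, 11] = (0 5 3 13 11 1 2 9 12 7 8 4)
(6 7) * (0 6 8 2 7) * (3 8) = [6, 1, 7, 8, 4, 5, 0, 3, 2] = (0 6)(2 7 3 8)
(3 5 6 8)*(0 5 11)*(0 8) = (0 5 6)(3 11 8) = [5, 1, 2, 11, 4, 6, 0, 7, 3, 9, 10, 8]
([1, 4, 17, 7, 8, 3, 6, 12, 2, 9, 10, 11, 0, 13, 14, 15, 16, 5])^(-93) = (0 3 2 1 7 17 4 12 5 8)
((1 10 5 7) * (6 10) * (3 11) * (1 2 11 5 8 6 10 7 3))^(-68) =((1 10 8 6 7 2 11)(3 5))^(-68) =(1 8 7 11 10 6 2)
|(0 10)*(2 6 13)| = |(0 10)(2 6 13)| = 6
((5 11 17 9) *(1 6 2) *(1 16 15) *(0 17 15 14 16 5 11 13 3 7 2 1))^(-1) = ((0 17 9 11 15)(1 6)(2 5 13 3 7)(14 16))^(-1) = (0 15 11 9 17)(1 6)(2 7 3 13 5)(14 16)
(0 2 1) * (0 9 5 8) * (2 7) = (0 7 2 1 9 5 8) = [7, 9, 1, 3, 4, 8, 6, 2, 0, 5]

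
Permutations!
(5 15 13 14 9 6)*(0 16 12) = (0 16 12)(5 15 13 14 9 6) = [16, 1, 2, 3, 4, 15, 5, 7, 8, 6, 10, 11, 0, 14, 9, 13, 12]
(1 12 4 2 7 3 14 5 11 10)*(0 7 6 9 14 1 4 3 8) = [7, 12, 6, 1, 2, 11, 9, 8, 0, 14, 4, 10, 3, 13, 5] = (0 7 8)(1 12 3)(2 6 9 14 5 11 10 4)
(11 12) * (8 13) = (8 13)(11 12) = [0, 1, 2, 3, 4, 5, 6, 7, 13, 9, 10, 12, 11, 8]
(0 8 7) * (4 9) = [8, 1, 2, 3, 9, 5, 6, 0, 7, 4] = (0 8 7)(4 9)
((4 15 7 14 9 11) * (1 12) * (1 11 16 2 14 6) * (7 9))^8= (1 14 9 11 6 2 15 12 7 16 4)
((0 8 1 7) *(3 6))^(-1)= ((0 8 1 7)(3 6))^(-1)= (0 7 1 8)(3 6)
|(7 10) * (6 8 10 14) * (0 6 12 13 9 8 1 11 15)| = 35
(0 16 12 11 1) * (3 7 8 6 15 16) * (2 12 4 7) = (0 3 2 12 11 1)(4 7 8 6 15 16) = [3, 0, 12, 2, 7, 5, 15, 8, 6, 9, 10, 1, 11, 13, 14, 16, 4]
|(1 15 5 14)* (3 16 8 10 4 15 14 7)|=8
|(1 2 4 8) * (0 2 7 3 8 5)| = 4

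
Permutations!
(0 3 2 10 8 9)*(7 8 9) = (0 3 2 10 9)(7 8) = [3, 1, 10, 2, 4, 5, 6, 8, 7, 0, 9]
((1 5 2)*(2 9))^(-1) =(1 2 9 5)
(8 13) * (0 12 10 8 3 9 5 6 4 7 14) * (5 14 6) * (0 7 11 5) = [12, 1, 2, 9, 11, 0, 4, 6, 13, 14, 8, 5, 10, 3, 7] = (0 12 10 8 13 3 9 14 7 6 4 11 5)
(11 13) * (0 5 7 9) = (0 5 7 9)(11 13) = [5, 1, 2, 3, 4, 7, 6, 9, 8, 0, 10, 13, 12, 11]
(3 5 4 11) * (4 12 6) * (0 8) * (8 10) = (0 10 8)(3 5 12 6 4 11) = [10, 1, 2, 5, 11, 12, 4, 7, 0, 9, 8, 3, 6]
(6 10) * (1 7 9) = [0, 7, 2, 3, 4, 5, 10, 9, 8, 1, 6] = (1 7 9)(6 10)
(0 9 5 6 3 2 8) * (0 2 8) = [9, 1, 0, 8, 4, 6, 3, 7, 2, 5] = (0 9 5 6 3 8 2)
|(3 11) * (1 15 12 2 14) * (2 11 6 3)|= 6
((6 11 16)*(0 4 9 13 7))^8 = (0 13 4 7 9)(6 16 11)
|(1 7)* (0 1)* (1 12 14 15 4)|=|(0 12 14 15 4 1 7)|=7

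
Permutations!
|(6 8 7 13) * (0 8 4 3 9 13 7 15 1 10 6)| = |(0 8 15 1 10 6 4 3 9 13)| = 10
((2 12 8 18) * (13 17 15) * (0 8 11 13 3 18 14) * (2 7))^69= ((0 8 14)(2 12 11 13 17 15 3 18 7))^69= (2 3 13)(7 15 11)(12 18 17)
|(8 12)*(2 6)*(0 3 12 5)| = |(0 3 12 8 5)(2 6)| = 10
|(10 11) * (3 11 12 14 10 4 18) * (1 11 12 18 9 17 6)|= |(1 11 4 9 17 6)(3 12 14 10 18)|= 30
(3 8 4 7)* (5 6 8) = (3 5 6 8 4 7) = [0, 1, 2, 5, 7, 6, 8, 3, 4]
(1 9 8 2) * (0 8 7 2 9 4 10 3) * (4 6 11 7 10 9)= (0 8 4 9 10 3)(1 6 11 7 2)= [8, 6, 1, 0, 9, 5, 11, 2, 4, 10, 3, 7]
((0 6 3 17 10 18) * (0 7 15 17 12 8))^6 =(0 6 3 12 8)(7 15 17 10 18)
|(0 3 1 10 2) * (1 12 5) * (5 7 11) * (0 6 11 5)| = |(0 3 12 7 5 1 10 2 6 11)| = 10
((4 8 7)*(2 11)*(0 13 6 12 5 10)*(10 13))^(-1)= (0 10)(2 11)(4 7 8)(5 12 6 13)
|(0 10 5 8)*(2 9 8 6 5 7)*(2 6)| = |(0 10 7 6 5 2 9 8)| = 8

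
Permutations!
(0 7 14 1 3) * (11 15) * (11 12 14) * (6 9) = (0 7 11 15 12 14 1 3)(6 9) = [7, 3, 2, 0, 4, 5, 9, 11, 8, 6, 10, 15, 14, 13, 1, 12]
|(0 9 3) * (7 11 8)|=|(0 9 3)(7 11 8)|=3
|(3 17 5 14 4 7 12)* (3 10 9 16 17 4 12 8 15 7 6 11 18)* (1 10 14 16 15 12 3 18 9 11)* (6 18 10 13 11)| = 42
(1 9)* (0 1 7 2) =[1, 9, 0, 3, 4, 5, 6, 2, 8, 7] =(0 1 9 7 2)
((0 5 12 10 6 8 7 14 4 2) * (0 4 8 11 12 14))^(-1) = ((0 5 14 8 7)(2 4)(6 11 12 10))^(-1) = (0 7 8 14 5)(2 4)(6 10 12 11)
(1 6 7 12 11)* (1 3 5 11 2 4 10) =(1 6 7 12 2 4 10)(3 5 11) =[0, 6, 4, 5, 10, 11, 7, 12, 8, 9, 1, 3, 2]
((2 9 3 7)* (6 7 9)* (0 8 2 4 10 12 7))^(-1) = (0 6 2 8)(3 9)(4 7 12 10)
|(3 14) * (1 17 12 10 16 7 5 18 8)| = |(1 17 12 10 16 7 5 18 8)(3 14)| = 18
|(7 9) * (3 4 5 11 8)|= 10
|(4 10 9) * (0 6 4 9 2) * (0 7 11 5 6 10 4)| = |(0 10 2 7 11 5 6)| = 7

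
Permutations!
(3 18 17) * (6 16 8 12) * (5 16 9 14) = (3 18 17)(5 16 8 12 6 9 14) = [0, 1, 2, 18, 4, 16, 9, 7, 12, 14, 10, 11, 6, 13, 5, 15, 8, 3, 17]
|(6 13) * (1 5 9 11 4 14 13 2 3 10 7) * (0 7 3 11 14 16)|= |(0 7 1 5 9 14 13 6 2 11 4 16)(3 10)|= 12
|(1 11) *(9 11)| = 3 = |(1 9 11)|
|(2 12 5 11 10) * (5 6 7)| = |(2 12 6 7 5 11 10)| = 7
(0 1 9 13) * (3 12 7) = (0 1 9 13)(3 12 7) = [1, 9, 2, 12, 4, 5, 6, 3, 8, 13, 10, 11, 7, 0]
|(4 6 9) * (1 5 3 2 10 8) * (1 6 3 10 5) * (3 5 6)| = 8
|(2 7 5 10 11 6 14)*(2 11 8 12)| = |(2 7 5 10 8 12)(6 14 11)| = 6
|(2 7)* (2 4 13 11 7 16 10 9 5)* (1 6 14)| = |(1 6 14)(2 16 10 9 5)(4 13 11 7)| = 60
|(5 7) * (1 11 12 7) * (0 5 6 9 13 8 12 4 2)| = |(0 5 1 11 4 2)(6 9 13 8 12 7)| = 6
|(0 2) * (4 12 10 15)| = 4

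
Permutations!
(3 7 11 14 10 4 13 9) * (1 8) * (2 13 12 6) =(1 8)(2 13 9 3 7 11 14 10 4 12 6) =[0, 8, 13, 7, 12, 5, 2, 11, 1, 3, 4, 14, 6, 9, 10]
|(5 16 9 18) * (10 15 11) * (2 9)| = 15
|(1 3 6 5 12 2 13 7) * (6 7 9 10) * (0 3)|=|(0 3 7 1)(2 13 9 10 6 5 12)|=28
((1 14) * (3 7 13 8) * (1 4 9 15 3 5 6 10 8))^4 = ((1 14 4 9 15 3 7 13)(5 6 10 8))^4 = (1 15)(3 14)(4 7)(9 13)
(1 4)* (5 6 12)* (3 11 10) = (1 4)(3 11 10)(5 6 12) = [0, 4, 2, 11, 1, 6, 12, 7, 8, 9, 3, 10, 5]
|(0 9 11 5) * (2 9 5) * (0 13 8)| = 12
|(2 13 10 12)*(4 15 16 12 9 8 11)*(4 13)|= 5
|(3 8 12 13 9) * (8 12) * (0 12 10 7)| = 7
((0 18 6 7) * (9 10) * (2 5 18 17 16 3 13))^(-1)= (0 7 6 18 5 2 13 3 16 17)(9 10)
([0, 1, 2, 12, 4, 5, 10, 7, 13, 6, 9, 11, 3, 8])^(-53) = [0, 1, 2, 12, 4, 5, 10, 7, 13, 6, 9, 11, 3, 8]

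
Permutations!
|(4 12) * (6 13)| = 2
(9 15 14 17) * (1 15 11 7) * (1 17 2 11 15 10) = (1 10)(2 11 7 17 9 15 14) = [0, 10, 11, 3, 4, 5, 6, 17, 8, 15, 1, 7, 12, 13, 2, 14, 16, 9]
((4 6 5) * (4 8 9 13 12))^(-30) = ((4 6 5 8 9 13 12))^(-30) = (4 13 8 6 12 9 5)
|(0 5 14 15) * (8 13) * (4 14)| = 10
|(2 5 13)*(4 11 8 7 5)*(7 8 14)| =7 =|(2 4 11 14 7 5 13)|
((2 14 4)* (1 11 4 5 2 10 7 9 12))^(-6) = (14)(1 11 4 10 7 9 12)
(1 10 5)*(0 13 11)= (0 13 11)(1 10 5)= [13, 10, 2, 3, 4, 1, 6, 7, 8, 9, 5, 0, 12, 11]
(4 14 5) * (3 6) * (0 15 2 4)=[15, 1, 4, 6, 14, 0, 3, 7, 8, 9, 10, 11, 12, 13, 5, 2]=(0 15 2 4 14 5)(3 6)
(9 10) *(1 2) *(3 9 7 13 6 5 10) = (1 2)(3 9)(5 10 7 13 6) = [0, 2, 1, 9, 4, 10, 5, 13, 8, 3, 7, 11, 12, 6]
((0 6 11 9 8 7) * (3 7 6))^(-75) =((0 3 7)(6 11 9 8))^(-75) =(6 11 9 8)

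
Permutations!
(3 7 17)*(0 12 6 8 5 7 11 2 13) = (0 12 6 8 5 7 17 3 11 2 13) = [12, 1, 13, 11, 4, 7, 8, 17, 5, 9, 10, 2, 6, 0, 14, 15, 16, 3]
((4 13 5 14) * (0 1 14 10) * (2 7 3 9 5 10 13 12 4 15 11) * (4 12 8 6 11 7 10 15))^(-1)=(0 10 2 11 6 8 4 14 1)(3 7 15 13 5 9)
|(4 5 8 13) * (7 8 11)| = 6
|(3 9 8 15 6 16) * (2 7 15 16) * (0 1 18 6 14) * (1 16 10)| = 13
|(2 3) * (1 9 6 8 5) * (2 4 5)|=|(1 9 6 8 2 3 4 5)|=8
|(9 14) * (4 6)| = 2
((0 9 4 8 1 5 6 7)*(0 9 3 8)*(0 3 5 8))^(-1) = (0 3 4 9 7 6 5)(1 8)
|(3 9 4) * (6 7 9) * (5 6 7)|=|(3 7 9 4)(5 6)|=4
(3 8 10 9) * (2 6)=(2 6)(3 8 10 9)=[0, 1, 6, 8, 4, 5, 2, 7, 10, 3, 9]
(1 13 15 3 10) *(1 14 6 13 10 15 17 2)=(1 10 14 6 13 17 2)(3 15)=[0, 10, 1, 15, 4, 5, 13, 7, 8, 9, 14, 11, 12, 17, 6, 3, 16, 2]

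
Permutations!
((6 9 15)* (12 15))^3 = (6 15 12 9)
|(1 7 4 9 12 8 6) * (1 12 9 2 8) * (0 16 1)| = 9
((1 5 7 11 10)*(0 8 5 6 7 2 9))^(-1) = ((0 8 5 2 9)(1 6 7 11 10))^(-1) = (0 9 2 5 8)(1 10 11 7 6)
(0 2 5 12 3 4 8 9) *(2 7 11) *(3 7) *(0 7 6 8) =(0 3 4)(2 5 12 6 8 9 7 11) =[3, 1, 5, 4, 0, 12, 8, 11, 9, 7, 10, 2, 6]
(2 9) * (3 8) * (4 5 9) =(2 4 5 9)(3 8) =[0, 1, 4, 8, 5, 9, 6, 7, 3, 2]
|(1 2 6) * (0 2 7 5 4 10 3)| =9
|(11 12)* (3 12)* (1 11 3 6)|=|(1 11 6)(3 12)|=6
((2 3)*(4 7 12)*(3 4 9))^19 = (2 4 7 12 9 3)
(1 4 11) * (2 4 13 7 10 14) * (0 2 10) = (0 2 4 11 1 13 7)(10 14) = [2, 13, 4, 3, 11, 5, 6, 0, 8, 9, 14, 1, 12, 7, 10]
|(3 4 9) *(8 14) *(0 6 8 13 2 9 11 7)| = |(0 6 8 14 13 2 9 3 4 11 7)| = 11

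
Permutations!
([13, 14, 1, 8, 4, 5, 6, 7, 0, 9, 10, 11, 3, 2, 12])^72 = (14)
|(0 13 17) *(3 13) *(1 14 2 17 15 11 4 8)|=11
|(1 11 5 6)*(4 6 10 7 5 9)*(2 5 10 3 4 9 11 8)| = 14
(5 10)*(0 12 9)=(0 12 9)(5 10)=[12, 1, 2, 3, 4, 10, 6, 7, 8, 0, 5, 11, 9]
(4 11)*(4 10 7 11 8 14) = (4 8 14)(7 11 10) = [0, 1, 2, 3, 8, 5, 6, 11, 14, 9, 7, 10, 12, 13, 4]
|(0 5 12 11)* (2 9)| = 4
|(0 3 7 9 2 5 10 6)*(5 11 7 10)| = 4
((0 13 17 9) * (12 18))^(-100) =(18)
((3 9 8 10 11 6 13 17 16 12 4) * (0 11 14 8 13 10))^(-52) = ((0 11 6 10 14 8)(3 9 13 17 16 12 4))^(-52) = (0 6 14)(3 16 9 12 13 4 17)(8 11 10)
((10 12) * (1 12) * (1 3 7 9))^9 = (1 3)(7 12)(9 10)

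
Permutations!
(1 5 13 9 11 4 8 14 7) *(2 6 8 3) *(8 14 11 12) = (1 5 13 9 12 8 11 4 3 2 6 14 7) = [0, 5, 6, 2, 3, 13, 14, 1, 11, 12, 10, 4, 8, 9, 7]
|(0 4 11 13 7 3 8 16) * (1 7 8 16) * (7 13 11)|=|(0 4 7 3 16)(1 13 8)|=15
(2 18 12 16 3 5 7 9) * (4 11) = (2 18 12 16 3 5 7 9)(4 11) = [0, 1, 18, 5, 11, 7, 6, 9, 8, 2, 10, 4, 16, 13, 14, 15, 3, 17, 12]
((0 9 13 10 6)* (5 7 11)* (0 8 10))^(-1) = ((0 9 13)(5 7 11)(6 8 10))^(-1) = (0 13 9)(5 11 7)(6 10 8)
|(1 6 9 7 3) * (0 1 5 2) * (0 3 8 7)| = |(0 1 6 9)(2 3 5)(7 8)| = 12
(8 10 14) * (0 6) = (0 6)(8 10 14) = [6, 1, 2, 3, 4, 5, 0, 7, 10, 9, 14, 11, 12, 13, 8]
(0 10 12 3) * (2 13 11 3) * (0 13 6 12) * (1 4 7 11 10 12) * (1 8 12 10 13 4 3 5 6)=(13)(0 10)(1 3 4 7 11 5 6 8 12 2)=[10, 3, 1, 4, 7, 6, 8, 11, 12, 9, 0, 5, 2, 13]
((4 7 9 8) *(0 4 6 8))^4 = ((0 4 7 9)(6 8))^4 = (9)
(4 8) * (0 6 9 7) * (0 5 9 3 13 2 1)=(0 6 3 13 2 1)(4 8)(5 9 7)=[6, 0, 1, 13, 8, 9, 3, 5, 4, 7, 10, 11, 12, 2]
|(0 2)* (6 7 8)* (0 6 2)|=|(2 6 7 8)|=4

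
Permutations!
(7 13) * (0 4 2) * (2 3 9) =[4, 1, 0, 9, 3, 5, 6, 13, 8, 2, 10, 11, 12, 7] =(0 4 3 9 2)(7 13)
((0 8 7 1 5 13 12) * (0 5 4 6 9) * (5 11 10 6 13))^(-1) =(0 9 6 10 11 12 13 4 1 7 8)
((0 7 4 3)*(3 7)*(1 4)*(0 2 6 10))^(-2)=((0 3 2 6 10)(1 4 7))^(-2)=(0 6 3 10 2)(1 4 7)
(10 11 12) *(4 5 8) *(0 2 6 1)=(0 2 6 1)(4 5 8)(10 11 12)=[2, 0, 6, 3, 5, 8, 1, 7, 4, 9, 11, 12, 10]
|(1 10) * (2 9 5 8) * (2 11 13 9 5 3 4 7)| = |(1 10)(2 5 8 11 13 9 3 4 7)| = 18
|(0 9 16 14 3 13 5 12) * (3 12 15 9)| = 9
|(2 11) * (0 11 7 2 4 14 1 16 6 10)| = 8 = |(0 11 4 14 1 16 6 10)(2 7)|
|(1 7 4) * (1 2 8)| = |(1 7 4 2 8)| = 5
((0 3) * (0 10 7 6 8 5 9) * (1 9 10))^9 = ((0 3 1 9)(5 10 7 6 8))^9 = (0 3 1 9)(5 8 6 7 10)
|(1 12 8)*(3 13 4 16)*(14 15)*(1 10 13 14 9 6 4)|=35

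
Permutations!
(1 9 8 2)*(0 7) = (0 7)(1 9 8 2) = [7, 9, 1, 3, 4, 5, 6, 0, 2, 8]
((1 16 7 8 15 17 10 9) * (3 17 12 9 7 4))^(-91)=((1 16 4 3 17 10 7 8 15 12 9))^(-91)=(1 15 10 4 9 8 17 16 12 7 3)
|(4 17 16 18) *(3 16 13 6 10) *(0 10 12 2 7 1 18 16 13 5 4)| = 30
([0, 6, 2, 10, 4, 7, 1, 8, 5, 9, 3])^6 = [0, 1, 2, 3, 4, 5, 6, 7, 8, 9, 10]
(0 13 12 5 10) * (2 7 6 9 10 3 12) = (0 13 2 7 6 9 10)(3 12 5) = [13, 1, 7, 12, 4, 3, 9, 6, 8, 10, 0, 11, 5, 2]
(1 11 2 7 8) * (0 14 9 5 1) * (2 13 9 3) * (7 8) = (0 14 3 2 8)(1 11 13 9 5) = [14, 11, 8, 2, 4, 1, 6, 7, 0, 5, 10, 13, 12, 9, 3]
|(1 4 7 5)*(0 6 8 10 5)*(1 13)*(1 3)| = |(0 6 8 10 5 13 3 1 4 7)| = 10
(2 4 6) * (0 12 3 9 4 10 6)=(0 12 3 9 4)(2 10 6)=[12, 1, 10, 9, 0, 5, 2, 7, 8, 4, 6, 11, 3]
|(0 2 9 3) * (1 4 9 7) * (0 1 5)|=4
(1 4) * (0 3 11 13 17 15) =(0 3 11 13 17 15)(1 4) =[3, 4, 2, 11, 1, 5, 6, 7, 8, 9, 10, 13, 12, 17, 14, 0, 16, 15]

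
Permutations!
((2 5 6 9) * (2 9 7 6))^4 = ((9)(2 5)(6 7))^4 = (9)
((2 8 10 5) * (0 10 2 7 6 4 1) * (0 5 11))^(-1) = ((0 10 11)(1 5 7 6 4)(2 8))^(-1) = (0 11 10)(1 4 6 7 5)(2 8)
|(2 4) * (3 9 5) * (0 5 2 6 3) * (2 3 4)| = 2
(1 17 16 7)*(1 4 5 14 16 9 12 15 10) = (1 17 9 12 15 10)(4 5 14 16 7) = [0, 17, 2, 3, 5, 14, 6, 4, 8, 12, 1, 11, 15, 13, 16, 10, 7, 9]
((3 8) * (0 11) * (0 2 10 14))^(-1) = ((0 11 2 10 14)(3 8))^(-1) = (0 14 10 2 11)(3 8)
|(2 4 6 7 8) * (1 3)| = |(1 3)(2 4 6 7 8)| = 10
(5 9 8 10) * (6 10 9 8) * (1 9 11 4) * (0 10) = [10, 9, 2, 3, 1, 8, 0, 7, 11, 6, 5, 4] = (0 10 5 8 11 4 1 9 6)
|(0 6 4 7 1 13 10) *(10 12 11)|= 9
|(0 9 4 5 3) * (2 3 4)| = 4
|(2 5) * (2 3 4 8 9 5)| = |(3 4 8 9 5)| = 5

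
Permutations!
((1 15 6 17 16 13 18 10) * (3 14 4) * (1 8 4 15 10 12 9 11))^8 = ((1 10 8 4 3 14 15 6 17 16 13 18 12 9 11))^8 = (1 17 10 16 8 13 4 18 3 12 14 9 15 11 6)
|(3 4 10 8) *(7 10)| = 5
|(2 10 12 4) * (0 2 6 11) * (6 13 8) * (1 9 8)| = 11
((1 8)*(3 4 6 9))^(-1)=(1 8)(3 9 6 4)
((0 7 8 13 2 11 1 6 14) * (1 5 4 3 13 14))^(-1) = (0 14 8 7)(1 6)(2 13 3 4 5 11)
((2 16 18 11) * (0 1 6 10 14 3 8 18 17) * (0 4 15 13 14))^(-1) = ((0 1 6 10)(2 16 17 4 15 13 14 3 8 18 11))^(-1) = (0 10 6 1)(2 11 18 8 3 14 13 15 4 17 16)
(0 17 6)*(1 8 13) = (0 17 6)(1 8 13) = [17, 8, 2, 3, 4, 5, 0, 7, 13, 9, 10, 11, 12, 1, 14, 15, 16, 6]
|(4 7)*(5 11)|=|(4 7)(5 11)|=2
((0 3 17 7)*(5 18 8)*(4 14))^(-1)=(0 7 17 3)(4 14)(5 8 18)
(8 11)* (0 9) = (0 9)(8 11) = [9, 1, 2, 3, 4, 5, 6, 7, 11, 0, 10, 8]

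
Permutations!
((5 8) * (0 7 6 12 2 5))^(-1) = ((0 7 6 12 2 5 8))^(-1) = (0 8 5 2 12 6 7)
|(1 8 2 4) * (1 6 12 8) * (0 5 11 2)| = |(0 5 11 2 4 6 12 8)| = 8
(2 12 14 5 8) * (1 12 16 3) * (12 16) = (1 16 3)(2 12 14 5 8) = [0, 16, 12, 1, 4, 8, 6, 7, 2, 9, 10, 11, 14, 13, 5, 15, 3]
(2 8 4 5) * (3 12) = (2 8 4 5)(3 12) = [0, 1, 8, 12, 5, 2, 6, 7, 4, 9, 10, 11, 3]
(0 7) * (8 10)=[7, 1, 2, 3, 4, 5, 6, 0, 10, 9, 8]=(0 7)(8 10)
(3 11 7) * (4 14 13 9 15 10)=(3 11 7)(4 14 13 9 15 10)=[0, 1, 2, 11, 14, 5, 6, 3, 8, 15, 4, 7, 12, 9, 13, 10]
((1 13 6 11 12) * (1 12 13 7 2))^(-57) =((1 7 2)(6 11 13))^(-57) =(13)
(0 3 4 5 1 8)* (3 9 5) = (0 9 5 1 8)(3 4) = [9, 8, 2, 4, 3, 1, 6, 7, 0, 5]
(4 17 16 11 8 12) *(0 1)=(0 1)(4 17 16 11 8 12)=[1, 0, 2, 3, 17, 5, 6, 7, 12, 9, 10, 8, 4, 13, 14, 15, 11, 16]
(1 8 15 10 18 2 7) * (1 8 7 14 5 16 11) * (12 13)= (1 7 8 15 10 18 2 14 5 16 11)(12 13)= [0, 7, 14, 3, 4, 16, 6, 8, 15, 9, 18, 1, 13, 12, 5, 10, 11, 17, 2]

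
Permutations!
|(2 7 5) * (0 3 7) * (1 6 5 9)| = |(0 3 7 9 1 6 5 2)| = 8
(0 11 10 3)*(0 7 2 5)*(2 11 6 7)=(0 6 7 11 10 3 2 5)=[6, 1, 5, 2, 4, 0, 7, 11, 8, 9, 3, 10]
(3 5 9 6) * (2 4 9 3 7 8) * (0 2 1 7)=(0 2 4 9 6)(1 7 8)(3 5)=[2, 7, 4, 5, 9, 3, 0, 8, 1, 6]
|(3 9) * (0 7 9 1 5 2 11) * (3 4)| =9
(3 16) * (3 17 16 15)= [0, 1, 2, 15, 4, 5, 6, 7, 8, 9, 10, 11, 12, 13, 14, 3, 17, 16]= (3 15)(16 17)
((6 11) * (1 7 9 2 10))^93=(1 2 7 10 9)(6 11)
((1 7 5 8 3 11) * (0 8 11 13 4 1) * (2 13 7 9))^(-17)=(0 8 3 7 5 11)(1 13 9 4 2)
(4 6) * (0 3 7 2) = (0 3 7 2)(4 6) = [3, 1, 0, 7, 6, 5, 4, 2]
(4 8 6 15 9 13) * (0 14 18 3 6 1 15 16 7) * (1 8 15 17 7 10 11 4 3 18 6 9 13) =[14, 17, 2, 9, 15, 5, 16, 0, 8, 1, 11, 4, 12, 3, 6, 13, 10, 7, 18] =(18)(0 14 6 16 10 11 4 15 13 3 9 1 17 7)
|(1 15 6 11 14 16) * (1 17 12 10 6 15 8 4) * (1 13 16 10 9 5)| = 36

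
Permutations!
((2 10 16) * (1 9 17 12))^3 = (1 12 17 9)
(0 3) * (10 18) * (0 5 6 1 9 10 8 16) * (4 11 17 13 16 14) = (0 3 5 6 1 9 10 18 8 14 4 11 17 13 16) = [3, 9, 2, 5, 11, 6, 1, 7, 14, 10, 18, 17, 12, 16, 4, 15, 0, 13, 8]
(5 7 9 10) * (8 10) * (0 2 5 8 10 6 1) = [2, 0, 5, 3, 4, 7, 1, 9, 6, 10, 8] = (0 2 5 7 9 10 8 6 1)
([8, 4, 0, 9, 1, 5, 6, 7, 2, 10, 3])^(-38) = [8, 1, 0, 9, 4, 5, 6, 7, 2, 10, 3]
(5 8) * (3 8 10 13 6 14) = [0, 1, 2, 8, 4, 10, 14, 7, 5, 9, 13, 11, 12, 6, 3] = (3 8 5 10 13 6 14)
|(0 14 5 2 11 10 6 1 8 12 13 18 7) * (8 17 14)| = |(0 8 12 13 18 7)(1 17 14 5 2 11 10 6)| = 24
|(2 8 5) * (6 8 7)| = 5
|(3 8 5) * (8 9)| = |(3 9 8 5)| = 4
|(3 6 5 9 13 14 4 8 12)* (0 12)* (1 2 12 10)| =13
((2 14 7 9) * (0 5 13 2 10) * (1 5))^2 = (0 5 2 7 10 1 13 14 9)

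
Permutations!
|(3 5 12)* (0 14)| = |(0 14)(3 5 12)| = 6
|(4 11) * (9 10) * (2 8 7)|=6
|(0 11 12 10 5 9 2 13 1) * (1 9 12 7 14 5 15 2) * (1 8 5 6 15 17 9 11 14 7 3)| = |(0 14 6 15 2 13 11 3 1)(5 12 10 17 9 8)| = 18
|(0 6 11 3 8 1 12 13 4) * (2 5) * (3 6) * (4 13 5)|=|(13)(0 3 8 1 12 5 2 4)(6 11)|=8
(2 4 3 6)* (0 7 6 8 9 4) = (0 7 6 2)(3 8 9 4) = [7, 1, 0, 8, 3, 5, 2, 6, 9, 4]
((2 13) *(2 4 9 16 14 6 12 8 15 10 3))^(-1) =((2 13 4 9 16 14 6 12 8 15 10 3))^(-1) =(2 3 10 15 8 12 6 14 16 9 4 13)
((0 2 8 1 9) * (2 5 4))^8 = (0 5 4 2 8 1 9)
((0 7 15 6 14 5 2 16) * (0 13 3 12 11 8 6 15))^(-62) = (2 14 8 12 13)(3 16 5 6 11)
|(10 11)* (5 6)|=2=|(5 6)(10 11)|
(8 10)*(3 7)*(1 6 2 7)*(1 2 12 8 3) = (1 6 12 8 10 3 2 7) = [0, 6, 7, 2, 4, 5, 12, 1, 10, 9, 3, 11, 8]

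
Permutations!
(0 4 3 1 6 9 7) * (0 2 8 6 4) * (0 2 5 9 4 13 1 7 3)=(0 2 8 6 4)(1 13)(3 7 5 9)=[2, 13, 8, 7, 0, 9, 4, 5, 6, 3, 10, 11, 12, 1]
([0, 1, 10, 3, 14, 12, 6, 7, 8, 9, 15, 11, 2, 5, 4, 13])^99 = (2 13)(4 14)(5 10)(12 15)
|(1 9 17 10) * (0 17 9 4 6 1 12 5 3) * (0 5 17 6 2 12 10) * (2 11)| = 8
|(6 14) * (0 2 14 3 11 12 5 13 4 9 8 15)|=13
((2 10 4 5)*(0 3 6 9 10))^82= (0 6 10 5)(2 3 9 4)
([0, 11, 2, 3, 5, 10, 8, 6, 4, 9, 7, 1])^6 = (11)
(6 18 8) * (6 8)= [0, 1, 2, 3, 4, 5, 18, 7, 8, 9, 10, 11, 12, 13, 14, 15, 16, 17, 6]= (6 18)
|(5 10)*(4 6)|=|(4 6)(5 10)|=2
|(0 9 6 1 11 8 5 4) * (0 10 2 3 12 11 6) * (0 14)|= |(0 9 14)(1 6)(2 3 12 11 8 5 4 10)|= 24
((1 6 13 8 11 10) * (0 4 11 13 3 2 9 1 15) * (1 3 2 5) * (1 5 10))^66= ((0 4 11 1 6 2 9 3 10 15)(8 13))^66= (0 9 11 10 6)(1 15 2 4 3)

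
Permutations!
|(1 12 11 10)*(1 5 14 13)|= |(1 12 11 10 5 14 13)|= 7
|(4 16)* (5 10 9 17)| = |(4 16)(5 10 9 17)| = 4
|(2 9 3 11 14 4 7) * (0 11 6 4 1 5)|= 30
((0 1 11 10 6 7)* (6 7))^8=(0 10 1 7 11)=((0 1 11 10 7))^8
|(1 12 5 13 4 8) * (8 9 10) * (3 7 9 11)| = 11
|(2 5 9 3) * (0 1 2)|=6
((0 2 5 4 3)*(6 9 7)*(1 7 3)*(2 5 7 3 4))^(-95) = (0 6 3 7 1 2 4 5 9)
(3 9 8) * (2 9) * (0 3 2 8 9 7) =(9)(0 3 8 2 7) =[3, 1, 7, 8, 4, 5, 6, 0, 2, 9]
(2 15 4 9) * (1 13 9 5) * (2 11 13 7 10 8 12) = (1 7 10 8 12 2 15 4 5)(9 11 13) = [0, 7, 15, 3, 5, 1, 6, 10, 12, 11, 8, 13, 2, 9, 14, 4]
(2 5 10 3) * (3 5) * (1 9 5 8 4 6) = (1 9 5 10 8 4 6)(2 3) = [0, 9, 3, 2, 6, 10, 1, 7, 4, 5, 8]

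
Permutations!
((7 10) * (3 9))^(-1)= (3 9)(7 10)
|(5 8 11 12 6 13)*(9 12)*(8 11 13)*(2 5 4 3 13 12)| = 12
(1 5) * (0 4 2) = (0 4 2)(1 5) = [4, 5, 0, 3, 2, 1]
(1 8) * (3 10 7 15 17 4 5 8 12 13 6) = (1 12 13 6 3 10 7 15 17 4 5 8) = [0, 12, 2, 10, 5, 8, 3, 15, 1, 9, 7, 11, 13, 6, 14, 17, 16, 4]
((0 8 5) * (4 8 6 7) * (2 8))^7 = (8)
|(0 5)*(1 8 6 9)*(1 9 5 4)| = 6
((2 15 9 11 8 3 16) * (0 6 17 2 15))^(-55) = (0 6 17 2)(3 8 11 9 15 16)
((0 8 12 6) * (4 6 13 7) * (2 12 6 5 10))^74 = ((0 8 6)(2 12 13 7 4 5 10))^74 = (0 6 8)(2 4 12 5 13 10 7)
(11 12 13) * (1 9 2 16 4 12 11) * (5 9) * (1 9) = [0, 5, 16, 3, 12, 1, 6, 7, 8, 2, 10, 11, 13, 9, 14, 15, 4] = (1 5)(2 16 4 12 13 9)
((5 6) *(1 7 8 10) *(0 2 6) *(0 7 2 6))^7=((0 6 5 7 8 10 1 2))^7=(0 2 1 10 8 7 5 6)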